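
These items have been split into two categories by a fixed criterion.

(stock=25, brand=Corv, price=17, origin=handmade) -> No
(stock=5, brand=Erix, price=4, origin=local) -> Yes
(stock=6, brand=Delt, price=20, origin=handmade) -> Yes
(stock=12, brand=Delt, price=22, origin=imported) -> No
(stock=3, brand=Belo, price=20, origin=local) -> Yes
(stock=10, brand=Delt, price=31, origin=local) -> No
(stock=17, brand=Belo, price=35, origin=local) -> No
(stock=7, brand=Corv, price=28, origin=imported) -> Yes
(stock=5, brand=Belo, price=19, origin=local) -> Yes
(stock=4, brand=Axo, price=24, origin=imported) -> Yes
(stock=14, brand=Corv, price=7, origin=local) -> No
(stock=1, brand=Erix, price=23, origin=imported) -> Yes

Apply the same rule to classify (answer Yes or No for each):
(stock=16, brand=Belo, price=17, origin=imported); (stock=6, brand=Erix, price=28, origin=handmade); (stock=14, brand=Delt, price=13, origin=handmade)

Every 'Yes' example satisfies: stock ≤ 7. None of the 'No' examples do.
(stock=16, brand=Belo, price=17, origin=imported): stock = 16, doesn't match → No.
(stock=6, brand=Erix, price=28, origin=handmade): stock = 6, meets the rule → Yes.
(stock=14, brand=Delt, price=13, origin=handmade): stock = 14, doesn't match → No.

No, Yes, No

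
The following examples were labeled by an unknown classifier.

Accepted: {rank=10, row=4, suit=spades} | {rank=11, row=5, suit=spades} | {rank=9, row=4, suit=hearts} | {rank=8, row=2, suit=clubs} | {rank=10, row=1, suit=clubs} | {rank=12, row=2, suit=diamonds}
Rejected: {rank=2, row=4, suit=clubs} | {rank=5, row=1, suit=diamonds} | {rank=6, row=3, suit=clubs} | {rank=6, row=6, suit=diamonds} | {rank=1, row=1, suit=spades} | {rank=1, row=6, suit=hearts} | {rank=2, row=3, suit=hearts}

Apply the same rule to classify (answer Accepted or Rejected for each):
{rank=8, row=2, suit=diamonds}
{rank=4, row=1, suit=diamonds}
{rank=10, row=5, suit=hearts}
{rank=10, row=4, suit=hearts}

Accepted, Rejected, Accepted, Accepted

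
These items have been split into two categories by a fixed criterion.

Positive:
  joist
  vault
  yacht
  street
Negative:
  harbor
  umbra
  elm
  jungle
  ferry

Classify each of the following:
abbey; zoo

A rule that fits every label: contains 't' — true of each 'Positive' example, false of each 'Negative' one.
abbey: no 't' — doesn't qualify, so Negative. zoo: no 't' — doesn't qualify, so Negative.

Negative, Negative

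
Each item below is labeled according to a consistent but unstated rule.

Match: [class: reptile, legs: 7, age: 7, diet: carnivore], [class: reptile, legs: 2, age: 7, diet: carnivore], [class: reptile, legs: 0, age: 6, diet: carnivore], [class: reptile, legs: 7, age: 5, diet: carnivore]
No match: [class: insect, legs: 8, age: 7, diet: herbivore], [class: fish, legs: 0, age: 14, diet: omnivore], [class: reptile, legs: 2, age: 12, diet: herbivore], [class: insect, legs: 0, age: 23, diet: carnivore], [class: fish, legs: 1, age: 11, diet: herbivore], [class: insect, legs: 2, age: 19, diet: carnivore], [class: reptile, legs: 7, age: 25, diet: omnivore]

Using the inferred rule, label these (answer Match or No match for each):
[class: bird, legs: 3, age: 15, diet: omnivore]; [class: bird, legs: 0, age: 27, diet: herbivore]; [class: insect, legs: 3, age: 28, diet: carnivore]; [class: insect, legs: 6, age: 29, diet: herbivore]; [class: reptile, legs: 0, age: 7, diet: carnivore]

No match, No match, No match, No match, Match

The classifier is using: diet is carnivore AND class is reptile.
[class: bird, legs: 3, age: 15, diet: omnivore] → diet is omnivore, class is bird → No match. [class: bird, legs: 0, age: 27, diet: herbivore] → diet is herbivore, class is bird → No match. [class: insect, legs: 3, age: 28, diet: carnivore] → diet is carnivore, class is insect → No match. [class: insect, legs: 6, age: 29, diet: herbivore] → diet is herbivore, class is insect → No match. [class: reptile, legs: 0, age: 7, diet: carnivore] → diet is carnivore, class is reptile → Match.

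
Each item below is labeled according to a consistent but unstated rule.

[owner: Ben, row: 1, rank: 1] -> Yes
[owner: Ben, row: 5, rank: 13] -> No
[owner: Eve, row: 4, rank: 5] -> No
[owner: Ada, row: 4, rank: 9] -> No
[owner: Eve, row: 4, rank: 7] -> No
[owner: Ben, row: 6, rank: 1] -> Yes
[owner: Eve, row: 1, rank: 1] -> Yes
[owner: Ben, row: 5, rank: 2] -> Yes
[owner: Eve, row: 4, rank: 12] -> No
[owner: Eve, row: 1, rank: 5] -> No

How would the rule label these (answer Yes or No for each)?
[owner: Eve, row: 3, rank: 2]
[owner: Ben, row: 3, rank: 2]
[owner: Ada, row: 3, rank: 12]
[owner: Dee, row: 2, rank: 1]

All 'Yes' examples share one property — rank ≤ 2 — and every 'No' example lacks it.
[owner: Eve, row: 3, rank: 2] → rank = 2 → Yes. [owner: Ben, row: 3, rank: 2] → rank = 2 → Yes. [owner: Ada, row: 3, rank: 12] → rank = 12 → No. [owner: Dee, row: 2, rank: 1] → rank = 1 → Yes.

Yes, Yes, No, Yes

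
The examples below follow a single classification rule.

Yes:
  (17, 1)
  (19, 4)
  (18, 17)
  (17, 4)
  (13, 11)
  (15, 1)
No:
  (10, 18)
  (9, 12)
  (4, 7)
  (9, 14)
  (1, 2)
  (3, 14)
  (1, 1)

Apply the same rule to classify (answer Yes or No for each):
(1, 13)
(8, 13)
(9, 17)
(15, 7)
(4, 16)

No, No, No, Yes, No

Rule: first > second. This holds for each 'Yes' example and fails for each 'No' one.
(1, 13) — 1 < 13, hence No.
(8, 13) — 8 < 13, hence No.
(9, 17) — 9 < 17, hence No.
(15, 7) — 15 > 7, hence Yes.
(4, 16) — 4 < 16, hence No.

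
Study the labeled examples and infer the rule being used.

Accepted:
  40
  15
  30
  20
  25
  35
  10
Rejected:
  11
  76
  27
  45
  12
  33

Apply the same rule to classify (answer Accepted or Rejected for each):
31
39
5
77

Rejected, Rejected, Accepted, Rejected

'Accepted' ⟺ multiple of 5 AND at most 40.
31: Rejected (31 = 5·6 + 1, 31 ≤ 40). 39: Rejected (39 = 5·7 + 4, 39 ≤ 40). 5: Accepted (5 = 5·1, 5 ≤ 40). 77: Rejected (77 = 5·15 + 2, 77 > 40).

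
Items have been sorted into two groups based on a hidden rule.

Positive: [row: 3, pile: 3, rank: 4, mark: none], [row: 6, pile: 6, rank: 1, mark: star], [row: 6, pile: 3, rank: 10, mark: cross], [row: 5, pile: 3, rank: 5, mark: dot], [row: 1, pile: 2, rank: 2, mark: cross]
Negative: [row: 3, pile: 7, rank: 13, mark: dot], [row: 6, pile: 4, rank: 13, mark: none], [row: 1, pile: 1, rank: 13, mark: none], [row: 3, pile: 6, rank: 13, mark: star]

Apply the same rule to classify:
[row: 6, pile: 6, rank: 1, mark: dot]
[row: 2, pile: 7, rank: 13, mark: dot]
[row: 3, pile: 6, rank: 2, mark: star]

The common property of the 'Positive' items is: rank ≤ 10. No 'Negative' item has it.

Positive, Negative, Positive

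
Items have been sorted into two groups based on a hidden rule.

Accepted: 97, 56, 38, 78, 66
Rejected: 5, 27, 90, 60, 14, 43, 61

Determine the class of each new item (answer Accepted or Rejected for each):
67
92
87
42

Accepted, Accepted, Accepted, Rejected

All 'Accepted' examples share one property — digit sum ≥ 10 — and every 'Rejected' example lacks it.
Accepted: 67, since digit sum 6+7 = 13.
Accepted: 92, since digit sum 9+2 = 11.
Accepted: 87, since digit sum 8+7 = 15.
Rejected: 42, since digit sum 4+2 = 6.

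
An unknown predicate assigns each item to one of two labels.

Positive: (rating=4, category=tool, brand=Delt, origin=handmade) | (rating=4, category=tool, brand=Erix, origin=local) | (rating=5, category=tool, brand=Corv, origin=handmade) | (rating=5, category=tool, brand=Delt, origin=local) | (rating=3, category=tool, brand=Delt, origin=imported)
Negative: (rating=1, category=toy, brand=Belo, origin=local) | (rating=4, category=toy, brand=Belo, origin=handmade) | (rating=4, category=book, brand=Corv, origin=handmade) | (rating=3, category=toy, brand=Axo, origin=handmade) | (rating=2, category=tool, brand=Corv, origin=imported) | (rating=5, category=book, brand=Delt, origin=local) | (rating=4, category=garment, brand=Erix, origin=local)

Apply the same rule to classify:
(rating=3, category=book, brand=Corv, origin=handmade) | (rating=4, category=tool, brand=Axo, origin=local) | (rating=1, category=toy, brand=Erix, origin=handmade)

Negative, Positive, Negative

One predicate separates the groups cleanly: category is tool AND rating ≥ 3.
Negative: (rating=3, category=book, brand=Corv, origin=handmade), since category is book, rating = 3. Positive: (rating=4, category=tool, brand=Axo, origin=local), since category is tool, rating = 4. Negative: (rating=1, category=toy, brand=Erix, origin=handmade), since category is toy, rating = 1.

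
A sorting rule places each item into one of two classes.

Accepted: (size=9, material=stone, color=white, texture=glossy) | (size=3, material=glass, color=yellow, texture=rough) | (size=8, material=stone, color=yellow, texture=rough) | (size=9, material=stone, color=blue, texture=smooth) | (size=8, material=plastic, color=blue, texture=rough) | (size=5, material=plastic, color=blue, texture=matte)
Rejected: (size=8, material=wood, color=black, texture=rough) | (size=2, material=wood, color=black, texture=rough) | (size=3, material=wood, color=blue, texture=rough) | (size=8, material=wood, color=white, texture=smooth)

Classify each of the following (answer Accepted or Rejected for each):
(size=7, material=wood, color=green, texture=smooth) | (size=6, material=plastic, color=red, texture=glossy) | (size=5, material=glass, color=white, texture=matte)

Rejected, Accepted, Accepted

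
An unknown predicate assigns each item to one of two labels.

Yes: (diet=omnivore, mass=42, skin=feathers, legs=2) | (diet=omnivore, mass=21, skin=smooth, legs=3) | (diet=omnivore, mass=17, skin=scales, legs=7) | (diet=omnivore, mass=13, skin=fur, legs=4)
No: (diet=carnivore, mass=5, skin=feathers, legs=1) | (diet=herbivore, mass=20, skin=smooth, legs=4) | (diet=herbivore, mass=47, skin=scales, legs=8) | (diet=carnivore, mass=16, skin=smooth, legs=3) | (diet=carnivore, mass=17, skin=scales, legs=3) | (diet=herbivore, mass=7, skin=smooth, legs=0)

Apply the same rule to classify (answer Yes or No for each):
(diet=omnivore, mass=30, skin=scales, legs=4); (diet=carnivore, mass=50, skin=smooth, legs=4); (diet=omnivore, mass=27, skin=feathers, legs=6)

The distinguishing property — diet is omnivore — holds for all the 'Yes' cases and none of the 'No' cases.
(diet=omnivore, mass=30, skin=scales, legs=4) → diet is omnivore → Yes.
(diet=carnivore, mass=50, skin=smooth, legs=4) → diet is carnivore → No.
(diet=omnivore, mass=27, skin=feathers, legs=6) → diet is omnivore → Yes.

Yes, No, Yes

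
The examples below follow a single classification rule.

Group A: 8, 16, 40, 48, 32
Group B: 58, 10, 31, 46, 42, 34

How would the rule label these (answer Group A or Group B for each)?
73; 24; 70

Group B, Group A, Group B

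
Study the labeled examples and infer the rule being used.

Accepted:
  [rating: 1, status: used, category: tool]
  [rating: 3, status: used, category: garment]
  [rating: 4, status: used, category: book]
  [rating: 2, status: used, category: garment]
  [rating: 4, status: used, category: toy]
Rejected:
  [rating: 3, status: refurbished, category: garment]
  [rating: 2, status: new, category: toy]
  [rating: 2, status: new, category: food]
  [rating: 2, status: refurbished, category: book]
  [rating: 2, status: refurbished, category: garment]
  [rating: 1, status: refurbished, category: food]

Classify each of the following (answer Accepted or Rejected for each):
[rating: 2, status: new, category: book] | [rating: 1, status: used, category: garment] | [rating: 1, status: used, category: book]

Rejected, Accepted, Accepted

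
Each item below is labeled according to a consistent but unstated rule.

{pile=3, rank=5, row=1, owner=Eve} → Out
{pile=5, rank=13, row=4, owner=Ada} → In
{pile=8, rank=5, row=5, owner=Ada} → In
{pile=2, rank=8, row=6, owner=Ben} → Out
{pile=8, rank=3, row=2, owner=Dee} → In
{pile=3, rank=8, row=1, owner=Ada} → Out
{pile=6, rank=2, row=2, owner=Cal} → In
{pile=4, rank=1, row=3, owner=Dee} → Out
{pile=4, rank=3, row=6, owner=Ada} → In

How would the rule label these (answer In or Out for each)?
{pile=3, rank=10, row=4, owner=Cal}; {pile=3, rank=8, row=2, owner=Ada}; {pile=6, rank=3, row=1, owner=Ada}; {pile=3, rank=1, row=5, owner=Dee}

All 'In' examples share one property — rank ≥ 2 AND pile ≥ 4 — and every 'Out' example lacks it.
Out: {pile=3, rank=10, row=4, owner=Cal}, since rank = 10, pile = 3. Out: {pile=3, rank=8, row=2, owner=Ada}, since rank = 8, pile = 3. In: {pile=6, rank=3, row=1, owner=Ada}, since rank = 3, pile = 6. Out: {pile=3, rank=1, row=5, owner=Dee}, since rank = 1, pile = 3.

Out, Out, In, Out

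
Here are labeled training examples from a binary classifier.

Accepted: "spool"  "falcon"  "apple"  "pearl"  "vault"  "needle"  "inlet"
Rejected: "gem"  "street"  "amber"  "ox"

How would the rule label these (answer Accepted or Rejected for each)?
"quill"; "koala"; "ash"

Accepted, Accepted, Rejected

Checking candidate rules against both groups, what survives is: contains 'l'.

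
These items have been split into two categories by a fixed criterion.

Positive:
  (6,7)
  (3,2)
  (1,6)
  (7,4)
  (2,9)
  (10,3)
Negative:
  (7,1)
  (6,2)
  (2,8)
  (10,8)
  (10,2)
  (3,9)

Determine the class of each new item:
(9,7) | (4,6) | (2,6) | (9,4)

Negative, Negative, Negative, Positive

A rule that fits every label: sum is odd — true of each 'Positive' example, false of each 'Negative' one.
(9,7) — 9+7 = 16, hence Negative. (4,6) — 4+6 = 10, hence Negative. (2,6) — 2+6 = 8, hence Negative. (9,4) — 9+4 = 13, hence Positive.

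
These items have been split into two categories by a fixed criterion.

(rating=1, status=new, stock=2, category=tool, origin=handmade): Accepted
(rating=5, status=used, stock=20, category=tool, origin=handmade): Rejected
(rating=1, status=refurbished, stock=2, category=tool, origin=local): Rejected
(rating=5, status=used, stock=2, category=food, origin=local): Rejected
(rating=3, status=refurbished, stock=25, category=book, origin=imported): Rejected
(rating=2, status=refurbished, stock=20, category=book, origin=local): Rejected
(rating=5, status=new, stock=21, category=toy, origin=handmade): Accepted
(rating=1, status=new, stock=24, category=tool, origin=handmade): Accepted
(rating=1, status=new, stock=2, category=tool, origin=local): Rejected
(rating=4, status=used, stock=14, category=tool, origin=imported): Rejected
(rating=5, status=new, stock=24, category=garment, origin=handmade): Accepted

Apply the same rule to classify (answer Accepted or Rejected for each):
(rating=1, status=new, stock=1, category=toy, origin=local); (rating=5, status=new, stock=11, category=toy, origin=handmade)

Rule: status is new AND origin is handmade. This holds for each 'Accepted' example and fails for each 'Rejected' one.
Rejected: (rating=1, status=new, stock=1, category=toy, origin=local), since status is new, origin is local.
Accepted: (rating=5, status=new, stock=11, category=toy, origin=handmade), since status is new, origin is handmade.

Rejected, Accepted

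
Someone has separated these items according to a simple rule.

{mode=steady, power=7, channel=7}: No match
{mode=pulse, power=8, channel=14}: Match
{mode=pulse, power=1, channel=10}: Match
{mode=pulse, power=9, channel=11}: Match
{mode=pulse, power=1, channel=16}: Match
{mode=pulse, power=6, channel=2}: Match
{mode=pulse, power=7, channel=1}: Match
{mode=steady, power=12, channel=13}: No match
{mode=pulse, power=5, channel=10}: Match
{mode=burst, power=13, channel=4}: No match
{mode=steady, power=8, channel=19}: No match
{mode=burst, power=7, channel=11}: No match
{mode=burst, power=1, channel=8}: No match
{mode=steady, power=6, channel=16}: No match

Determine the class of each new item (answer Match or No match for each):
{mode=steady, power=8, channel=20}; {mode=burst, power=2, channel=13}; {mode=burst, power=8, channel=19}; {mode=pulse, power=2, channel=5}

Rule: mode is pulse. This holds for each 'Match' example and fails for each 'No match' one.
{mode=steady, power=8, channel=20}: mode is steady, fails this test → No match.
{mode=burst, power=2, channel=13}: mode is burst, fails this test → No match.
{mode=burst, power=8, channel=19}: mode is burst, fails this test → No match.
{mode=pulse, power=2, channel=5}: mode is pulse, qualifies → Match.

No match, No match, No match, Match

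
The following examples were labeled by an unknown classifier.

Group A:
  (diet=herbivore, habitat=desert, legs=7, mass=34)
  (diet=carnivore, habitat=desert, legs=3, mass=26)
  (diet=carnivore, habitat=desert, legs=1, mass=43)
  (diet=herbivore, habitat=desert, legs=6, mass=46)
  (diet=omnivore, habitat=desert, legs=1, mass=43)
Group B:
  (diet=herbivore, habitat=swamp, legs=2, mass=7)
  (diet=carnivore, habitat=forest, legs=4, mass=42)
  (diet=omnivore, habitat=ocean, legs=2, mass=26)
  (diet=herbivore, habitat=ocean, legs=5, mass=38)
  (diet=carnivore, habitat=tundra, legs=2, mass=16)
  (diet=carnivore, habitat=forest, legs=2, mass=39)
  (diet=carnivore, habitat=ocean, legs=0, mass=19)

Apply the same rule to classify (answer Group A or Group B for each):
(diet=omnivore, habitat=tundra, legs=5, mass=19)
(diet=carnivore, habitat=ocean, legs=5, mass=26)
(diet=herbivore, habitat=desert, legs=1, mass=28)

The pattern is that an item is 'Group A' exactly when: habitat is desert.
(diet=omnivore, habitat=tundra, legs=5, mass=19): habitat is tundra, does not pass → Group B.
(diet=carnivore, habitat=ocean, legs=5, mass=26): habitat is ocean, does not pass → Group B.
(diet=herbivore, habitat=desert, legs=1, mass=28): habitat is desert, satisfies this → Group A.

Group B, Group B, Group A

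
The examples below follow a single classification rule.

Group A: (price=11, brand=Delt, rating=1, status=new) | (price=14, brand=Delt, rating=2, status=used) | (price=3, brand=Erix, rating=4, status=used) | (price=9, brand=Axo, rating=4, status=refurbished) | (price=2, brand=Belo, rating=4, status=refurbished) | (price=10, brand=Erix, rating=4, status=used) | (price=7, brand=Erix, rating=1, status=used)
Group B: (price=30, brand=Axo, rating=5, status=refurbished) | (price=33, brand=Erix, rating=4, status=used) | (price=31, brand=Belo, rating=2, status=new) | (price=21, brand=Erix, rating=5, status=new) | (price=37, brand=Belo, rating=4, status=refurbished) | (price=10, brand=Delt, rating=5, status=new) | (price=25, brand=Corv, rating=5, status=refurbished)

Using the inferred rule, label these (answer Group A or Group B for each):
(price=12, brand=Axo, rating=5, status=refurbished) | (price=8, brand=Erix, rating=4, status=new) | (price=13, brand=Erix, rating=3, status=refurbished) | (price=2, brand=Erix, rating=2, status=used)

All 'Group A' examples share one property — price ≤ 14 AND rating ≤ 4 — and every 'Group B' example lacks it.
(price=12, brand=Axo, rating=5, status=refurbished): price = 12, rating = 5 — lacks this property, so Group B.
(price=8, brand=Erix, rating=4, status=new): price = 8, rating = 4 — checks out, so Group A.
(price=13, brand=Erix, rating=3, status=refurbished): price = 13, rating = 3 — checks out, so Group A.
(price=2, brand=Erix, rating=2, status=used): price = 2, rating = 2 — checks out, so Group A.

Group B, Group A, Group A, Group A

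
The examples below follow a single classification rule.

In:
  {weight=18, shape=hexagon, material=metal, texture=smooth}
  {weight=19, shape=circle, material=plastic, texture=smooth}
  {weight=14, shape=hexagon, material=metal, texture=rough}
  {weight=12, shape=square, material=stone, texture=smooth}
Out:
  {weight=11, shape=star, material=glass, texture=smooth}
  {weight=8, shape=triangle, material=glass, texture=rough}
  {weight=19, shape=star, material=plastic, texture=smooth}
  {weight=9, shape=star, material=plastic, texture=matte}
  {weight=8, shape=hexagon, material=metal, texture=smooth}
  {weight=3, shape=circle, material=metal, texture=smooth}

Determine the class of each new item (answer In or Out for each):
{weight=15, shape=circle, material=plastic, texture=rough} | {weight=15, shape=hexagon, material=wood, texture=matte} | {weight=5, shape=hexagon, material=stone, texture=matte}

The pattern is that an item is 'In' exactly when: shape is not star AND weight ≥ 9.
{weight=15, shape=circle, material=plastic, texture=rough}: shape is circle, weight = 15, has this property → In.
{weight=15, shape=hexagon, material=wood, texture=matte}: shape is hexagon, weight = 15, has this property → In.
{weight=5, shape=hexagon, material=stone, texture=matte}: shape is hexagon, weight = 5, does not satisfy this → Out.

In, In, Out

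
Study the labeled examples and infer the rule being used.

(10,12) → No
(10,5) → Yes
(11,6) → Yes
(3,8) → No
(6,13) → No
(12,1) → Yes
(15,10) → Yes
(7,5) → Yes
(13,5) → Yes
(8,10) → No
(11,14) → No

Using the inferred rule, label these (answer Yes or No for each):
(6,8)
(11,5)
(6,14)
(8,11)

'Yes' ⟺ first > second.
(6,8): No (6 < 8). (11,5): Yes (11 > 5). (6,14): No (6 < 14). (8,11): No (8 < 11).

No, Yes, No, No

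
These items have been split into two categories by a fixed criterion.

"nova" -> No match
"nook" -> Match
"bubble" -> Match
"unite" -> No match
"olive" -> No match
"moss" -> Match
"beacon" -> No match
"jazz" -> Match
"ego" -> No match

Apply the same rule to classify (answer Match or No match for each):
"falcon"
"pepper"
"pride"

The pattern is that an item is 'Match' exactly when: has a double letter.
"falcon" → no doubled letter → No match. "pepper" → 'pp' doubled → Match. "pride" → no doubled letter → No match.

No match, Match, No match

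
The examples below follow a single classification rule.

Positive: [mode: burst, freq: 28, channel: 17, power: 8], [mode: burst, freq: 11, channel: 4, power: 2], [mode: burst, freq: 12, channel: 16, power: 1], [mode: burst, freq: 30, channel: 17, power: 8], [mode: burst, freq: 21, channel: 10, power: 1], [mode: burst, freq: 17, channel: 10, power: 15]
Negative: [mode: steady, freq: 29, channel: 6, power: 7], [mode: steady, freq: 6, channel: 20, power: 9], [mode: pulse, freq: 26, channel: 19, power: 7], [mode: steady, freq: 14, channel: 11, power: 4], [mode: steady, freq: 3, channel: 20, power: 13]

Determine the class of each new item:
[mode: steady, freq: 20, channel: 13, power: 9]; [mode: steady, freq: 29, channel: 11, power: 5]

Negative, Negative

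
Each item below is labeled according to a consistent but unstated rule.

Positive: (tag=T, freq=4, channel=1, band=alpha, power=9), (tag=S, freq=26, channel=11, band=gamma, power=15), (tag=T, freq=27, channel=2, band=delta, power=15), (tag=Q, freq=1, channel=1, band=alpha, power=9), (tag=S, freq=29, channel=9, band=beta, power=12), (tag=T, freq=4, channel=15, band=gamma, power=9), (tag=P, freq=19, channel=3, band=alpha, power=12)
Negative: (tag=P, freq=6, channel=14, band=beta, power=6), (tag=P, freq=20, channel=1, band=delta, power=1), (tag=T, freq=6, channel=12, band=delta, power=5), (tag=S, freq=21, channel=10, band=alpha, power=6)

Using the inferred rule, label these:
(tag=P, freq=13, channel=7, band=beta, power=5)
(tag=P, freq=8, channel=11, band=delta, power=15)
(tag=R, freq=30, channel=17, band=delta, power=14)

Negative, Positive, Positive

One predicate separates the groups cleanly: power ≥ 9.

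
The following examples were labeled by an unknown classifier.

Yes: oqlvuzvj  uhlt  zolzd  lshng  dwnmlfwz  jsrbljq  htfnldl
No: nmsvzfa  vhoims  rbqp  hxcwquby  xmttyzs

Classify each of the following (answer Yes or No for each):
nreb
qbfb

No, No

Comparing the two groups points to one rule — contains 'l'.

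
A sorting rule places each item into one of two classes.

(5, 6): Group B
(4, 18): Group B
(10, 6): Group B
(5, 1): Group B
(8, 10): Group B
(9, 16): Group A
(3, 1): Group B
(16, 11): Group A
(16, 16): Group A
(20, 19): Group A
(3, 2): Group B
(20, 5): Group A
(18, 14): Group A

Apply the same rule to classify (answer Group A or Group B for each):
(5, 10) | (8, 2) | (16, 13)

The rule appears to be: sum ≥ 25.
(5, 10) — 5+10 = 15, hence Group B. (8, 2) — 8+2 = 10, hence Group B. (16, 13) — 16+13 = 29, hence Group A.

Group B, Group B, Group A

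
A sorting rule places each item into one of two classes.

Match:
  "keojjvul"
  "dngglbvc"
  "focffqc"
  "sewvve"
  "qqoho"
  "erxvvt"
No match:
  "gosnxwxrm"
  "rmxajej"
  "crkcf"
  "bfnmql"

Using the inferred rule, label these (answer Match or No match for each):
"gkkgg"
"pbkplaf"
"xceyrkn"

Match, No match, No match

All 'Match' examples share one property — has a double letter — and every 'No match' example lacks it.
"gkkgg": 'kk' doubled — matches, so Match. "pbkplaf": no doubled letter — does not fit, so No match. "xceyrkn": no doubled letter — does not fit, so No match.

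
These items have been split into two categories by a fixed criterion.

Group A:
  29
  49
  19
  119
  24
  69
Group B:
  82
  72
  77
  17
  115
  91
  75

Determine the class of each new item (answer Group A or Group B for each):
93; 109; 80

Group B, Group A, Group B

The pattern is that an item is 'Group A' exactly when: ≡ 4 (mod 5).
93 — 93 mod 5 = 3, hence Group B. 109 — 109 mod 5 = 4, hence Group A. 80 — 80 mod 5 = 0, hence Group B.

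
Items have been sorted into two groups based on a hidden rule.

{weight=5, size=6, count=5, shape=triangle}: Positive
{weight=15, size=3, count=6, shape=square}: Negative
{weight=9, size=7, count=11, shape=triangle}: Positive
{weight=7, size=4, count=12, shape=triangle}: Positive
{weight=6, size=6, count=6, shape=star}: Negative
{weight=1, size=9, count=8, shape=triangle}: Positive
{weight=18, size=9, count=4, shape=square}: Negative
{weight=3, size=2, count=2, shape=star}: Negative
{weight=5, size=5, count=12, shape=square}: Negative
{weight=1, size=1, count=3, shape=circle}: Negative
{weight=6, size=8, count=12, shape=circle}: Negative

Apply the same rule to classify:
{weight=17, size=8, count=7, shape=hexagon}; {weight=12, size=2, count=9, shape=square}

Negative, Negative

The distinguishing property — shape is triangle — holds for all the 'Positive' cases and none of the 'Negative' cases.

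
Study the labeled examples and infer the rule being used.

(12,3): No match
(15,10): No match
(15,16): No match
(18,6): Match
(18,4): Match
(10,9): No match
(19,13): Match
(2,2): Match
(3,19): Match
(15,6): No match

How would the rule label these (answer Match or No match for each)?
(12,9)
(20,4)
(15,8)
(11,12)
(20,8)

All 'Match' examples share one property — sum is even — and every 'No match' example lacks it.
(12,9): 12+9 = 21, lacks this property → No match. (20,4): 20+4 = 24, passes → Match. (15,8): 15+8 = 23, lacks this property → No match. (11,12): 11+12 = 23, lacks this property → No match. (20,8): 20+8 = 28, passes → Match.

No match, Match, No match, No match, Match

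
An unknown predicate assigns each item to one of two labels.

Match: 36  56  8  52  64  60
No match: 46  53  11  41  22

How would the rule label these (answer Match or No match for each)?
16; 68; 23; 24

Match, Match, No match, Match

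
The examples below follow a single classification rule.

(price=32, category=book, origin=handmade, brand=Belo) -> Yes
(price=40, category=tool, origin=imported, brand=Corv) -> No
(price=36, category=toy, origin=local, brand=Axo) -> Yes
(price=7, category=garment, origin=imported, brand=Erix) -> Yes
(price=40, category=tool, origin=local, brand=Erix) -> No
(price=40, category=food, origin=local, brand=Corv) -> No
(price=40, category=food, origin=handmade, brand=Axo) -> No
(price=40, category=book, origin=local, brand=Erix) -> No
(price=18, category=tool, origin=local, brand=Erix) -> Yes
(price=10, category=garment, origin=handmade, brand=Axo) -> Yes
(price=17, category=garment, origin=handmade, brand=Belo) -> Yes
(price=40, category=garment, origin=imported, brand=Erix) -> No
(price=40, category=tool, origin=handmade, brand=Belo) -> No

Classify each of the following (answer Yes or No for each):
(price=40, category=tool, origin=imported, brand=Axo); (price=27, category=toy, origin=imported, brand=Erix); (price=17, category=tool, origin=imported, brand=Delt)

No, Yes, Yes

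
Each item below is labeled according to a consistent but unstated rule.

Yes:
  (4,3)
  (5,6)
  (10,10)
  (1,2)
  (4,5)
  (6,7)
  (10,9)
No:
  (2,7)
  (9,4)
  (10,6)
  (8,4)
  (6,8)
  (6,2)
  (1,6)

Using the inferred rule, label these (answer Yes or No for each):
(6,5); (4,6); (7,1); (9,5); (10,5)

One predicate separates the groups cleanly: |first − second| ≤ 1.
(6,5): |6−5| = 1 — matches, so Yes.
(4,6): |4−6| = 2 — fails the rule, so No.
(7,1): |7−1| = 6 — fails the rule, so No.
(9,5): |9−5| = 4 — fails the rule, so No.
(10,5): |10−5| = 5 — fails the rule, so No.

Yes, No, No, No, No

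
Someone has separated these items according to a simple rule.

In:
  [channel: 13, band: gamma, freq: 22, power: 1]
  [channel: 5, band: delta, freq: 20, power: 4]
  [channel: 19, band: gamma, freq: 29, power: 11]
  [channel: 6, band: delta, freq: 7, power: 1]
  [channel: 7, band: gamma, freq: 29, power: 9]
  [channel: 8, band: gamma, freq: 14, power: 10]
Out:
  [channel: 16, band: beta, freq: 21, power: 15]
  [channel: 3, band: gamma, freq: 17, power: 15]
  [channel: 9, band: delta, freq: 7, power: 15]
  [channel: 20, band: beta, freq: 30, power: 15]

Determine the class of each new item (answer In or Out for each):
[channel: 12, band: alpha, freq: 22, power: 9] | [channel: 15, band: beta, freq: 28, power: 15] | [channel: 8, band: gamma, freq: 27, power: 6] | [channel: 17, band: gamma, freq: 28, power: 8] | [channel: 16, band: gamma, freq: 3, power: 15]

In, Out, In, In, Out

The distinguishing property — power ≤ 11 — holds for all the 'In' cases and none of the 'Out' cases.
[channel: 12, band: alpha, freq: 22, power: 9] → power = 9 → In. [channel: 15, band: beta, freq: 28, power: 15] → power = 15 → Out. [channel: 8, band: gamma, freq: 27, power: 6] → power = 6 → In. [channel: 17, band: gamma, freq: 28, power: 8] → power = 8 → In. [channel: 16, band: gamma, freq: 3, power: 15] → power = 15 → Out.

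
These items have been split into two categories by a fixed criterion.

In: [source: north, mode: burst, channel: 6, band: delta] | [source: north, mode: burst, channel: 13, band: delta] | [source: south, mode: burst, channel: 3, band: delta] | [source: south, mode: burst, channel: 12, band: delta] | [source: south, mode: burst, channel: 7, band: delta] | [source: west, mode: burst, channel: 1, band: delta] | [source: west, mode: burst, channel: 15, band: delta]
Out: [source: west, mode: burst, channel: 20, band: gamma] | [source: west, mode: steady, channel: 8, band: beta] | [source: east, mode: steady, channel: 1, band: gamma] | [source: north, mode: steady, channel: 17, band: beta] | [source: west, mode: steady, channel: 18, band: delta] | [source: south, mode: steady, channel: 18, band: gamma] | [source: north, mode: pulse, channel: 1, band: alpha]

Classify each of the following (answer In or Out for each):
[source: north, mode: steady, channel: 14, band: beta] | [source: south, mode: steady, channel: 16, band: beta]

The common property of the 'In' items is: band is delta AND mode is burst. No 'Out' item has it.
[source: north, mode: steady, channel: 14, band: beta]: band is beta, mode is steady — does not fit, so Out. [source: south, mode: steady, channel: 16, band: beta]: band is beta, mode is steady — does not fit, so Out.

Out, Out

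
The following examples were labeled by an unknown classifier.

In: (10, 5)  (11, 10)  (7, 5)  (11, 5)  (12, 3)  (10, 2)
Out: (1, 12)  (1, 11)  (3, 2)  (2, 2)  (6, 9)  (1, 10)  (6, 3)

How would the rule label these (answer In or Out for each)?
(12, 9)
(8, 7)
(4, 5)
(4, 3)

In, In, Out, Out

The simplest hypothesis consistent with all the labels is: first ≥ 7.
(12, 9) — first 12, hence In. (8, 7) — first 8, hence In. (4, 5) — first 4, hence Out. (4, 3) — first 4, hence Out.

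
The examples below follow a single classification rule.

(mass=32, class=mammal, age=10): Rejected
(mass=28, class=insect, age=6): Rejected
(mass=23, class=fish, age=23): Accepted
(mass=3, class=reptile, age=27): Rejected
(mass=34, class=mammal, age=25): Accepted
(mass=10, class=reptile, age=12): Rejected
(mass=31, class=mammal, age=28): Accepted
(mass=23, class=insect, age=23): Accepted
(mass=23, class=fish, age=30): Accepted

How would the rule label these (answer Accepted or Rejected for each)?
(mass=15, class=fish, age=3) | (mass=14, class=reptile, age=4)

Every 'Accepted' example satisfies: age ≥ 12 AND mass ≥ 23. None of the 'Rejected' examples do.

Rejected, Rejected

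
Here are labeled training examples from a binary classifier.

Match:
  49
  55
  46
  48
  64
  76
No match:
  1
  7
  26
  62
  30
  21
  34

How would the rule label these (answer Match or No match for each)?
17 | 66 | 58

No match, Match, Match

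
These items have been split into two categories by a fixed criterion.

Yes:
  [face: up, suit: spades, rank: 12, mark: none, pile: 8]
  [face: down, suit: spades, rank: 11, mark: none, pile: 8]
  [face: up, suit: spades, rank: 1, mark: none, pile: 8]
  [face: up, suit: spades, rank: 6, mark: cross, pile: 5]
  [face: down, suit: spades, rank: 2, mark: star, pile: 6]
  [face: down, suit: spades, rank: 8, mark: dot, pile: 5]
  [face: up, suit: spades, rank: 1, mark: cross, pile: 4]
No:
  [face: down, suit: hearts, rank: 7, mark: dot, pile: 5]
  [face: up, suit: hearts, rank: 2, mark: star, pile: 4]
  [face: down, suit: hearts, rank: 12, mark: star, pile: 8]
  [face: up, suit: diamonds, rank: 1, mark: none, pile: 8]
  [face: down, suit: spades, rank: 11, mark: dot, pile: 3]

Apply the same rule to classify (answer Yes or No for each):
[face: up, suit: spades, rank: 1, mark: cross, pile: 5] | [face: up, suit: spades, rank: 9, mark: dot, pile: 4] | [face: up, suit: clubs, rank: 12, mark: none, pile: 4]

Yes, Yes, No

'Yes' ⟺ suit is spades AND pile ≥ 4.
[face: up, suit: spades, rank: 1, mark: cross, pile: 5] — suit is spades, pile = 5, hence Yes. [face: up, suit: spades, rank: 9, mark: dot, pile: 4] — suit is spades, pile = 4, hence Yes. [face: up, suit: clubs, rank: 12, mark: none, pile: 4] — suit is clubs, pile = 4, hence No.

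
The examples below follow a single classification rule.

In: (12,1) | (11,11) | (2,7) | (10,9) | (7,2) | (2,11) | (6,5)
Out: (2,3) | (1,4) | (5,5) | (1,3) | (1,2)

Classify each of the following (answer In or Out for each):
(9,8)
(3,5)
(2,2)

In, Out, Out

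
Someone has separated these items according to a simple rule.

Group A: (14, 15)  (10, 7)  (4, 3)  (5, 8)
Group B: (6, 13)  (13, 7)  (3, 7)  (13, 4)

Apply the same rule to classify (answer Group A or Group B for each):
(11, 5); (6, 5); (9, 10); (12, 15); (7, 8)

Group B, Group A, Group A, Group A, Group A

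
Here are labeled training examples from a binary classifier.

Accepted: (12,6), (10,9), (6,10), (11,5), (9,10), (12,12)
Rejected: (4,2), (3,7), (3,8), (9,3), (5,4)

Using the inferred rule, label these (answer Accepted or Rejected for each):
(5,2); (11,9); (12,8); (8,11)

Rejected, Accepted, Accepted, Accepted

Every 'Accepted' example satisfies: sum ≥ 16. None of the 'Rejected' examples do.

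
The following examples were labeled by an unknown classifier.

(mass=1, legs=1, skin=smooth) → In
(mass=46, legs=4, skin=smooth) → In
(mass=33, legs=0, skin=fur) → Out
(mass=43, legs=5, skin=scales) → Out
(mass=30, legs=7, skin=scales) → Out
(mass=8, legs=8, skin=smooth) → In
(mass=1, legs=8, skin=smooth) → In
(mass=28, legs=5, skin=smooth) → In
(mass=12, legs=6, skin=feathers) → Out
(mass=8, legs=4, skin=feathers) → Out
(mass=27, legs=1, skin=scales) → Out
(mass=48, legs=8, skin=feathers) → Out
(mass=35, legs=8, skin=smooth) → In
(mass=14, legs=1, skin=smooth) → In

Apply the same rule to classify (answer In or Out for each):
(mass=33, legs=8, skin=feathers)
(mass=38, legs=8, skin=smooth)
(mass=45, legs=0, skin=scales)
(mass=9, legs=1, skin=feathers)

Out, In, Out, Out

Rule: skin is smooth. This holds for each 'In' example and fails for each 'Out' one.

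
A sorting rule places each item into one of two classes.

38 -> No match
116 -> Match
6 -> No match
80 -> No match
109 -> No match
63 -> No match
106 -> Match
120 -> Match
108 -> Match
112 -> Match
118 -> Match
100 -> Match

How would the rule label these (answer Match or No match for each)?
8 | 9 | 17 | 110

One predicate separates the groups cleanly: even AND at least 100.
8: No match (8 is even, 8 < 100). 9: No match (9 is odd, 9 < 100). 17: No match (17 is odd, 17 < 100). 110: Match (110 is even, 110 ≥ 100).

No match, No match, No match, Match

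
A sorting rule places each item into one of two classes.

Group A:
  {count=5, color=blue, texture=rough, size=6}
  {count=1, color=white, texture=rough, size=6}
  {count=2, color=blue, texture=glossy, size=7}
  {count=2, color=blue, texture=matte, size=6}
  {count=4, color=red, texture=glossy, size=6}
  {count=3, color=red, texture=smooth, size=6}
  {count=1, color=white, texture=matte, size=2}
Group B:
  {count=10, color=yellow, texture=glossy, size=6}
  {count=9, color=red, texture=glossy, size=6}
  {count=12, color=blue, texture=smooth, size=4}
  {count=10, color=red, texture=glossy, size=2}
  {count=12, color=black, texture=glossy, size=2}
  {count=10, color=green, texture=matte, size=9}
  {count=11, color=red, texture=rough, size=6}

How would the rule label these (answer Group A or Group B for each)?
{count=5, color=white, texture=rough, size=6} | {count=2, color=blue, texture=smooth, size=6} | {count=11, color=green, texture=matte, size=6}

Group A, Group A, Group B

One predicate separates the groups cleanly: count ≤ 5.
{count=5, color=white, texture=rough, size=6}: count = 5, matches → Group A.
{count=2, color=blue, texture=smooth, size=6}: count = 2, matches → Group A.
{count=11, color=green, texture=matte, size=6}: count = 11, doesn't match → Group B.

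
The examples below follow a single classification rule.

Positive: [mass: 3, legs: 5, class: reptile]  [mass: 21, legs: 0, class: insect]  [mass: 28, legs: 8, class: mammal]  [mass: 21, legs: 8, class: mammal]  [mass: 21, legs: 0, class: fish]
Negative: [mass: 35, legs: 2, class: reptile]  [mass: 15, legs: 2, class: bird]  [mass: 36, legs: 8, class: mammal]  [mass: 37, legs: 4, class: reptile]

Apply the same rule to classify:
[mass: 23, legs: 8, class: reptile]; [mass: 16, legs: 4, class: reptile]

The classifier is using: legs ≠ 2 AND mass ≤ 28.
[mass: 23, legs: 8, class: reptile] — legs = 8, mass = 23, hence Positive.
[mass: 16, legs: 4, class: reptile] — legs = 4, mass = 16, hence Positive.

Positive, Positive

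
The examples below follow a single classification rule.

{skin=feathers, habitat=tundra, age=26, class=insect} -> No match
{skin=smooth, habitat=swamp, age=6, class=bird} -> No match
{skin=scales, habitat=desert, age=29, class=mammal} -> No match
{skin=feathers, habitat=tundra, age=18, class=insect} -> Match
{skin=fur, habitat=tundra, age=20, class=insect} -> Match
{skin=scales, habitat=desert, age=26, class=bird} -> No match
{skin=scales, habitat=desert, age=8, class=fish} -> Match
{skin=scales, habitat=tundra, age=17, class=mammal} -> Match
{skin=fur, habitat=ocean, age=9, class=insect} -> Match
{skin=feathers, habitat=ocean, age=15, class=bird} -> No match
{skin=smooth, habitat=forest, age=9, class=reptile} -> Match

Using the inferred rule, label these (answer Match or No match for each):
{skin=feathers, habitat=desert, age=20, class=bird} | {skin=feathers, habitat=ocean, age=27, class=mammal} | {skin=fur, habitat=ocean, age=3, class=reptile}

The simplest hypothesis consistent with all the labels is: class is not bird AND age ≤ 20.
No match: {skin=feathers, habitat=desert, age=20, class=bird}, since class is bird, age = 20.
No match: {skin=feathers, habitat=ocean, age=27, class=mammal}, since class is mammal, age = 27.
Match: {skin=fur, habitat=ocean, age=3, class=reptile}, since class is reptile, age = 3.

No match, No match, Match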